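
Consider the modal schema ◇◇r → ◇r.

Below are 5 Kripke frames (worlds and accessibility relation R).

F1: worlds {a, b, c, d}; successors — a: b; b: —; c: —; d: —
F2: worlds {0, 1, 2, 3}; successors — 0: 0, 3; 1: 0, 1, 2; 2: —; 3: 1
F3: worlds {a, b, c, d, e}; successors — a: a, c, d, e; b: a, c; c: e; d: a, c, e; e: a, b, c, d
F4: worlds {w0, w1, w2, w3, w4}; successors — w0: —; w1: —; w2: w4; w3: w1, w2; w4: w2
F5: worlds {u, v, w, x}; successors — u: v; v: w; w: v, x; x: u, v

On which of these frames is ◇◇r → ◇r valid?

F1

This is the axiom for transitivity; its first-order frame correspondent is ∀x ∀y ∀z (Rxy ∧ Ryz → Rxz).
F1: condition met.
F2: fails — R10 and R03 but not R13.
F3: fails — Rbc and Rce but not Rbe.
F4: fails — Rw2w4 and Rw4w2 but not Rw2w2.
F5: fails — Ruv and Rvw but not Ruw.
Valid on: F1.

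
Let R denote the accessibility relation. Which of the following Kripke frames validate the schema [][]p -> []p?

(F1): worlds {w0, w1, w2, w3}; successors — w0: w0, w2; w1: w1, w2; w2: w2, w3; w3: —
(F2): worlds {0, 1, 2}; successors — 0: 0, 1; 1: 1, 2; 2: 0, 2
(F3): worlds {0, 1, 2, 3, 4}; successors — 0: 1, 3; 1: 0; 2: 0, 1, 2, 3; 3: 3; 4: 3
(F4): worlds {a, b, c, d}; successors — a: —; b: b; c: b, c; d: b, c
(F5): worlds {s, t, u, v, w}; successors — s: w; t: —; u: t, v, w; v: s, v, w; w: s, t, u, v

(F1), (F2), (F4)

Frame correspondent (Sahlqvist): forall x forall y (Rxy -> exists z (Rxz & Rzy)) — i.e. density.
(F1): ✓.
(F2): ✓.
(F3): fails — R10 but no z with R1z and Rz0.
(F4): ✓.
(F5): fails — Rwu but no z with Rwz and Rzu.
Valid on: (F1), (F2), (F4).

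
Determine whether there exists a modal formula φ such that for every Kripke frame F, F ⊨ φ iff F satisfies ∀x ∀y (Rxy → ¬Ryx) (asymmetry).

Not definable by any modal formula

Any modally definable frame class is closed under surjective bounded morphisms.
The 4-cycle (worlds s,t,u,v with s→t→u→v→s) is asymmetric. Mapping every world to a single reflexive point • is a surjective bounded morphism, and the reflexive point is not asymmetric (R•• but asymmetry requires ¬R••).
So the class is not modally definable.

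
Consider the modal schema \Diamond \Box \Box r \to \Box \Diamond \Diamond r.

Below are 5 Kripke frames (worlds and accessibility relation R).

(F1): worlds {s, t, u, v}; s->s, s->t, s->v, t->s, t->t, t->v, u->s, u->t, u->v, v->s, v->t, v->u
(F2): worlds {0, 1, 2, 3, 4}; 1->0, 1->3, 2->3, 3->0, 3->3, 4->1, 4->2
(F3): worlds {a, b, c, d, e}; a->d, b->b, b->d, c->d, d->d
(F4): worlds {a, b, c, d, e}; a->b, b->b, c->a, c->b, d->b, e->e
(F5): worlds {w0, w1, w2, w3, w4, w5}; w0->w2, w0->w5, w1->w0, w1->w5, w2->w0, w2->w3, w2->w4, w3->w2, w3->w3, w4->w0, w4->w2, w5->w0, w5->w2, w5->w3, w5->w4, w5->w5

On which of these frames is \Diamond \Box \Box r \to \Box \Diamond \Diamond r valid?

(F1), (F3), (F4), (F5)

The schema corresponds to a generalized confluence (Geach) condition: \forall x \forall y \forall z ((xRy \wedge xRz) \to \exists w (y R^2 w \wedge z R^2 w)).
(F1): satisfies the condition.
(F2): fails — 1R0, 1R0 but no w with 0R²w and 0R²w.
(F3): satisfies the condition.
(F4): satisfies the condition.
(F5): satisfies the condition.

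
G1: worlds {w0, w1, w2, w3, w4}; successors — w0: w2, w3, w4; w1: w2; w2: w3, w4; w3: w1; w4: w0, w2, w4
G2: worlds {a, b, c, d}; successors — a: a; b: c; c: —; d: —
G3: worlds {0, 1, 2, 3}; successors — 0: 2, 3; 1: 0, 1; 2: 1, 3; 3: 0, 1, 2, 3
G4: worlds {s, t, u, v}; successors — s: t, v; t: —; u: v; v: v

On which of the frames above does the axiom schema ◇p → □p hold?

G2

Frame correspondent (Sahlqvist): ∀x ∀y ∀z (Rxy ∧ Rxz → y = z) — i.e. partial functionality.
G1: fails — w0 sees both w2 and w3.
G2: condition met.
G3: fails — 0 sees both 2 and 3.
G4: fails — s sees both t and v.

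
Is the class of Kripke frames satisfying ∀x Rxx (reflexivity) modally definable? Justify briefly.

Yes — defined by □r → r

The condition is reflexivity. A defining modal formula is □r → r.
Suppose □r→r is valid. At any x set V(r)={w : Rxw}. Then □r holds at x, so r holds at x, i.e. Rxx.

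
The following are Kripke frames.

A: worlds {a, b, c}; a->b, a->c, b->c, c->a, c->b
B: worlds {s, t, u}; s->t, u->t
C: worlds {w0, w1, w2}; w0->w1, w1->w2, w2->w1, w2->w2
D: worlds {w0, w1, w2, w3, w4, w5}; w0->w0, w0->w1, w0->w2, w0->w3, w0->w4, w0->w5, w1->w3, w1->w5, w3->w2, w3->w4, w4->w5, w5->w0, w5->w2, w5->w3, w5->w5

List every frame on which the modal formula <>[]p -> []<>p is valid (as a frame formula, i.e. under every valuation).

C

The schema corresponds to convergence: forall x forall y forall z (Rxy & Rxz -> exists w (Ryw & Rzw)).
A: fails — Rab and Rac but b and c have no common successor.
B: fails — Rst and Rst but t and t have no common successor.
C: condition met.
D: fails — Rw0w4 and Rw0w2 but w4 and w2 have no common successor.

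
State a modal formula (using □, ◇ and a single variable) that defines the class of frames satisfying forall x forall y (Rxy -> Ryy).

□(□q → q)

A defining formula is □(□q → q) (the T□ axiom).
Suppose □(□q→q) is valid. Take Rxy and set V(q)={w : Ryw}. Then at y, □q holds; since □(□q→q) at x, □q→q at y, so q at y, i.e. Ryy.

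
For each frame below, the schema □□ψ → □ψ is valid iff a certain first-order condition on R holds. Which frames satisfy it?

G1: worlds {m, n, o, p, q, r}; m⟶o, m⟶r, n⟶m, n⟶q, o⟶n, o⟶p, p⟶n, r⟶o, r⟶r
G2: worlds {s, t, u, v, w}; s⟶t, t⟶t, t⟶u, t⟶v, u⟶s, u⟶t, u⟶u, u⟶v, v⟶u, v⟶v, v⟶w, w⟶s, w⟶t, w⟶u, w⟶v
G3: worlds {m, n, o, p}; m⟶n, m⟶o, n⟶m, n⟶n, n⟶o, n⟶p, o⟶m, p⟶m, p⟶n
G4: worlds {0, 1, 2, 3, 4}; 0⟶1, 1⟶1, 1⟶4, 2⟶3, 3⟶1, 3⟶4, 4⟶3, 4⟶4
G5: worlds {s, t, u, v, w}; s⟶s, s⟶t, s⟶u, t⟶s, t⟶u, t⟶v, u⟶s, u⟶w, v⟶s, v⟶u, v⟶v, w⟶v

Frame correspondent (Sahlqvist): ∀x ∀y (Rxy → ∃z (Rxz ∧ Rzy)) — i.e. density.
G1: fails — Rop but no z with Roz and Rzp.
G2: ✓.
G3: fails — Rom but no z with Roz and Rzm.
G4: fails — R23 but no z with R2z and Rz3.
G5: fails — Ruw but no z with Ruz and Rzw.
Valid on: G2.

G2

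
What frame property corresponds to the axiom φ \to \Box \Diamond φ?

Suppose φ→□◇φ is valid. Take Rxy and set V(φ)={x}. Then φ at x, so □◇φ at x, so ◇φ at y, so some z with Ryz has φ; z=x, i.e. Ryx.
The converse is a direct semantic check.
So the correspondent is symmetry.

symmetry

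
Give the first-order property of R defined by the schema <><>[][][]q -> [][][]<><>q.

forall x forall y forall z ((x R^2 y & x R^3 z) -> exists w (y R^3 w & z R^2 w))

This is a Sahlqvist (Geach-type) schema ◇^2□^3q → □^3◇^2q.
Minimal-valuation argument: fix x; take any y with xR^2y and any z with xR^3z. Set V(q) to the set of worlds R-reachable from y in exactly 3 steps. Then □^3q holds at y, so the antecedent holds at x; validity forces ◇^2q at z, giving a w with zR^2w and yR^3w.
First-order correspondent: forall x forall y forall z ((x R^2 y & x R^3 z) -> exists w (y R^3 w & z R^2 w)).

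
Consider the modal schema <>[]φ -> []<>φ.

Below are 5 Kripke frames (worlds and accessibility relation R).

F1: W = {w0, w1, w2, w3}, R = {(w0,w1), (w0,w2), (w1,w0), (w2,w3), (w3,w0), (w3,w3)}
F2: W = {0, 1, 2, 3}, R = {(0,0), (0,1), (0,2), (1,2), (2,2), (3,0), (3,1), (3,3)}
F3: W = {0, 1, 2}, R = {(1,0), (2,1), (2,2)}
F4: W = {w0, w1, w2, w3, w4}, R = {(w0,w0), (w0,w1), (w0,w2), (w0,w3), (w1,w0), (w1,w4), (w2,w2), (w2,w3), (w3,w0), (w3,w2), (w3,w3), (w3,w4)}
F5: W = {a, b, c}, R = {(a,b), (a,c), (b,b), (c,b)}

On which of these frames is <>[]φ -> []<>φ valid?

This is the axiom for convergence; its first-order frame correspondent is forall x forall y forall z (Rxy & Rxz -> exists w (Ryw & Rzw)).
F1: fails — Rw0w1 and Rw0w2 but w1 and w2 have no common successor.
F2: fails — R31 and R33 but 1 and 3 have no common successor.
F3: fails — R10 and R10 but 0 and 0 have no common successor.
F4: fails — Rw0w1 and Rw0w2 but w1 and w2 have no common successor.
F5: holds.
Valid on: F5.

F5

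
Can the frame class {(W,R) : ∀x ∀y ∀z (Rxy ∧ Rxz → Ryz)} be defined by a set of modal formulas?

Definable; ◇p → □◇p defines it

This is a Sahlqvist condition; the 5 axiom ◇p → □◇p defines it.
Suppose ◇p→□◇p is valid. Take Rxy, Rxz and set V(p)={y}. Then ◇p at x, so □◇p at x, so ◇p at z, so some w with Rzw has p; w=y, i.e. Rzy. By symmetry of the argument, Ryz.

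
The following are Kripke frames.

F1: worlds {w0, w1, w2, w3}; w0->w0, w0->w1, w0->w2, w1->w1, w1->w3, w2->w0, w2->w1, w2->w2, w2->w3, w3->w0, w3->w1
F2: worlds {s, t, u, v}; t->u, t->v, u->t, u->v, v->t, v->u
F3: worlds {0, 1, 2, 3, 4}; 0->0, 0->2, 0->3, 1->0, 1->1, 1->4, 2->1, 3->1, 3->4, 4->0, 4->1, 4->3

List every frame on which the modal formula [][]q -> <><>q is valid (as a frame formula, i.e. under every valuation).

Frame correspondent (Sahlqvist): forall x exists w (x R^2 w & x R^2 w) — i.e. a generalized confluence (Geach) condition.
F1: condition met.
F2: fails — at s but no w with sR²w and sR²w.
F3: condition met.
Valid on: F1, F3.

F1, F3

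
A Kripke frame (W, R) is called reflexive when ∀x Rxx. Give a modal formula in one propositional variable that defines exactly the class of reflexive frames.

□ψ → ψ

The condition is reflexivity. The T schema □ψ → ψ defines it.
Suppose □ψ→ψ is valid. At any x set V(ψ)={w : Rxw}. Then □ψ holds at x, so ψ holds at x, i.e. Rxx.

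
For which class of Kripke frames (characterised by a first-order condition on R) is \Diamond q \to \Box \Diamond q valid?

the Euclidean property: \forall x \forall y \forall z (Rxy \wedge Rxz \to Ryz)

Suppose ◇q→□◇q is valid. Take Rxy, Rxz and set V(q)={y}. Then ◇q at x, so □◇q at x, so ◇q at z, so some w with Rzw has q; w=y, i.e. Rzy. By symmetry of the argument, Ryz.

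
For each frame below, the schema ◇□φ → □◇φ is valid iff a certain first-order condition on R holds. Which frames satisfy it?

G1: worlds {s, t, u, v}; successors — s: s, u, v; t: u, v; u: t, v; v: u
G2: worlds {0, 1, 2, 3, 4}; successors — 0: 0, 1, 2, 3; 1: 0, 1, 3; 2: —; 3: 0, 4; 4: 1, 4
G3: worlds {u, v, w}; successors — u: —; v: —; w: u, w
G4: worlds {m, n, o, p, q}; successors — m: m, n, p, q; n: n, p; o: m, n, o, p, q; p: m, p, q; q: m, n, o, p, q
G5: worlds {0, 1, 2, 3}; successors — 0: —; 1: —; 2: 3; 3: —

Frame correspondent (Sahlqvist): ∀x ∀y ∀z (Rxy ∧ Rxz → ∃w (Ryw ∧ Rzw)) — i.e. convergence.
G1: fails — Rsv and Rsu but v and u have no common successor.
G2: fails — R00 and R02 but 0 and 2 have no common successor.
G3: fails — Rww and Rwu but w and u have no common successor.
G4: ✓.
G5: fails — R23 and R23 but 3 and 3 have no common successor.
Valid on: G4.

G4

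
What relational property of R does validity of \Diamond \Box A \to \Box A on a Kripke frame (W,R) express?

This is a form of the 5 axiom.
Its frame correspondent is the Euclidean property — \forall x \forall y \forall z (Rxy \wedge Rxz \to Ryz).

the Euclidean property: \forall x \forall y \forall z (Rxy \wedge Rxz \to Ryz)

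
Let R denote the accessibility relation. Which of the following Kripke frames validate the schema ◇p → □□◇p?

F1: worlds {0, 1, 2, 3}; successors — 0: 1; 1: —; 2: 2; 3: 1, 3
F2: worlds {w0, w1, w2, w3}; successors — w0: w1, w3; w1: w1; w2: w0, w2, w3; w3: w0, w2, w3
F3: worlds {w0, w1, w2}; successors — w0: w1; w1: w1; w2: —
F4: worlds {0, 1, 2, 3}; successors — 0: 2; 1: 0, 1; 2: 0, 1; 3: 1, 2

F3

Frame correspondent (Sahlqvist): ∀x ∀y ∀z ((xRy ∧ xR²z) → ∃w (y = w ∧ zRw)) — i.e. a generalized confluence (Geach) condition.
F1: fails — 3R1, 3R²1 but no w with 1=w and 1Rw.
F2: fails — w0Rw1, w0R²w2 but no w with w1=w and w2Rw.
F3: condition met.
F4: fails — 0R2, 0R²1 but no w with 2=w and 1Rw.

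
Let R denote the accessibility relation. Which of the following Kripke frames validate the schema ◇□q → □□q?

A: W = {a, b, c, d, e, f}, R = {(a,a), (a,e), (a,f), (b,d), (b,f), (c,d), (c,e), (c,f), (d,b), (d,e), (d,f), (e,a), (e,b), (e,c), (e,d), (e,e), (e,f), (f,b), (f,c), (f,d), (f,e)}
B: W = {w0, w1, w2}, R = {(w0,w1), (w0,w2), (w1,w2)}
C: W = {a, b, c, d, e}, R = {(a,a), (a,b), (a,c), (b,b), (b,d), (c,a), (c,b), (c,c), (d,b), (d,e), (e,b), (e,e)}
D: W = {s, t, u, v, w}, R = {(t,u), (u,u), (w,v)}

Frame correspondent (Sahlqvist): ∀x ∀y ∀z ((xRy ∧ xR²z) → ∃w (yRw ∧ z = w)) — i.e. a generalized confluence (Geach) condition.
A: fails — aRa, aR²b but no w with aRw and b=w.
B: fails — w0Rw2, w0R²w2 but no w with w2Rw and w2=w.
C: fails — aRa, aR²d but no w with aRw and d=w.
D: holds.

D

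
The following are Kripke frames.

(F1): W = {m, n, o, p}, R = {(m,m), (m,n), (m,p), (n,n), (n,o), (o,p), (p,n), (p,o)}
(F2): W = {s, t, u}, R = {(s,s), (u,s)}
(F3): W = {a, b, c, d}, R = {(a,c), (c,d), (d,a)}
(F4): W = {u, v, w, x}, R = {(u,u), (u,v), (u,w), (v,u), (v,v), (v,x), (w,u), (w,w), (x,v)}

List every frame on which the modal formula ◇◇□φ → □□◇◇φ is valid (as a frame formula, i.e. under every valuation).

(F2), (F4)

Frame correspondent (Sahlqvist): ∀x ∀y ∀z ((xR²y ∧ xR²z) → ∃w (yRw ∧ zR²w)) — i.e. a generalized confluence (Geach) condition.
(F1): fails — mR²o, mR²o but no w with oRw and oR²w.
(F2): condition met.
(F3): fails — aR²d, aR²d but no w with dRw and dR²w.
(F4): condition met.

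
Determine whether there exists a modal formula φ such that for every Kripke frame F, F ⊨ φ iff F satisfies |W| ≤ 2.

If a class were modally definable it would be closed under disjoint unions (Goldblatt–Thomason).
Any modal formula valid on each of 3 disjoint one-world frames is valid on their disjoint union (validity is preserved under disjoint unions). Each one-world frame has |W|=1≤2, but the union has |W|=3.
So the class is not modally definable.

No — not modally definable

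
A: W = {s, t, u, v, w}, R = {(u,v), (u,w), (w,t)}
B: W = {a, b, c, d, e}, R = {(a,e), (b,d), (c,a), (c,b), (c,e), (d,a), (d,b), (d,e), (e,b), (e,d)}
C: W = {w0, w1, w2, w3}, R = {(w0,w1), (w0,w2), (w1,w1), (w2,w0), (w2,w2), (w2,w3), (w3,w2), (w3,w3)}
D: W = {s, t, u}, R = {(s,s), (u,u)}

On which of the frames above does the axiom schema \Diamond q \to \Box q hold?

This is the axiom for partial functionality; its first-order frame correspondent is \forall x \forall y \forall z (Rxy \wedge Rxz \to y = z).
A: fails — u sees both v and w.
B: fails — c sees both a and b.
C: fails — w0 sees both w1 and w2.
D: condition met.
Valid on: D.

D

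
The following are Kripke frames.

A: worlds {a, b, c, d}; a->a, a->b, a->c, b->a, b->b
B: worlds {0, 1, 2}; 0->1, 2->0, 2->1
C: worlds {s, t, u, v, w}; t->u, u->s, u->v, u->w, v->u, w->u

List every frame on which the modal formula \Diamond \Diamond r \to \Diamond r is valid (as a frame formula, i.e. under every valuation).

Frame correspondent (Sahlqvist): \forall x \forall y \forall z (Rxy \wedge Ryz \to Rxz) — i.e. transitivity.
A: fails — Rba and Rac but not Rbc.
B: condition met.
C: fails — Ruv and Rvu but not Ruu.
Valid on: B.

B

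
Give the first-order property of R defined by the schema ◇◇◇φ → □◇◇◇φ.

∀x ∀y ∀z ((xR³y ∧ xRz) → ∃w (y = w ∧ zR³w))

This is a Sahlqvist (Geach-type) schema ◇^3□^0φ → □^1◇^3φ.
Minimal-valuation argument: fix x; take any y with xR^3y and any z with xR^1z. Set V(φ) to the set of worlds R-reachable from y in exactly 0 steps. Then □^0φ holds at y, so the antecedent holds at x; validity forces ◇^3φ at z, giving a w with zR^3w and yR^0w.
First-order correspondent: ∀x ∀y ∀z ((xR³y ∧ xRz) → ∃w (y = w ∧ zR³w)).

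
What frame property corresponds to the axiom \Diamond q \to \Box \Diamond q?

the Euclidean property: \forall x \forall y \forall z (Rxy \wedge Rxz \to Ryz)

Suppose ◇q→□◇q is valid. Take Rxy, Rxz and set V(q)={y}. Then ◇q at x, so □◇q at x, so ◇q at z, so some w with Rzw has q; w=y, i.e. Rzy. By symmetry of the argument, Ryz.
The converse is a direct semantic check.
Frame condition: \forall x \forall y \forall z (Rxy \wedge Rxz \to Ryz).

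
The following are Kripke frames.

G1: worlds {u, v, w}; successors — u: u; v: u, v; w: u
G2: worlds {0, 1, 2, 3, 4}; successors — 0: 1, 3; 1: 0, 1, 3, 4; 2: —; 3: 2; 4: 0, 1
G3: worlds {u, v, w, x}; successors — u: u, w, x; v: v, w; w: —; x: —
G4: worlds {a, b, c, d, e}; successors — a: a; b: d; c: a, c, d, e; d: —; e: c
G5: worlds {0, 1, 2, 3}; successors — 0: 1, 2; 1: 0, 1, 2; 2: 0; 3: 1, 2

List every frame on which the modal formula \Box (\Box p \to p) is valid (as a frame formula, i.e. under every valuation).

This is the axiom for shift-reflexivity; its first-order frame correspondent is \forall x \forall y (Rxy \to Ryy).
G1: satisfies the condition.
G2: fails — R10 but not R00.
G3: fails — Ruw but not Rww.
G4: fails — Rcd but not Rdd.
G5: fails — R10 but not R00.

G1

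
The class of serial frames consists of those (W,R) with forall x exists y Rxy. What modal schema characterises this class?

□ψ → ◇ψ

The condition is seriality. The D schema □ψ → ◇ψ defines it.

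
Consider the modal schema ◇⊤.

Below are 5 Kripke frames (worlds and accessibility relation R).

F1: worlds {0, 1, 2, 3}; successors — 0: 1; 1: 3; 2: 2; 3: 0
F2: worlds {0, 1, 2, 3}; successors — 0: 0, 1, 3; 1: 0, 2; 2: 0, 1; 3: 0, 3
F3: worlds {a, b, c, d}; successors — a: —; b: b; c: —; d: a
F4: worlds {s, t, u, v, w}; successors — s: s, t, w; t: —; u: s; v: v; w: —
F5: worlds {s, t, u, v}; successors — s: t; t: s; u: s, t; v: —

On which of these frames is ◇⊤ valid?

F1, F2

This is the axiom for seriality; its first-order frame correspondent is ∀x ∃y Rxy.
F1: ✓.
F2: ✓.
F3: fails — world a has no successor.
F4: fails — world t has no successor.
F5: fails — world v has no successor.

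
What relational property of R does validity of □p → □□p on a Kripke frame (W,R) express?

Suppose □p→□□p is valid. Take Rxy, Ryz and set V(p)={w : Rxw}. Then □p at x, so □□p at x, so □p at y, so p at z, i.e. Rxz.

transitivity: ∀x ∀y ∀z (Rxy ∧ Ryz → Rxz)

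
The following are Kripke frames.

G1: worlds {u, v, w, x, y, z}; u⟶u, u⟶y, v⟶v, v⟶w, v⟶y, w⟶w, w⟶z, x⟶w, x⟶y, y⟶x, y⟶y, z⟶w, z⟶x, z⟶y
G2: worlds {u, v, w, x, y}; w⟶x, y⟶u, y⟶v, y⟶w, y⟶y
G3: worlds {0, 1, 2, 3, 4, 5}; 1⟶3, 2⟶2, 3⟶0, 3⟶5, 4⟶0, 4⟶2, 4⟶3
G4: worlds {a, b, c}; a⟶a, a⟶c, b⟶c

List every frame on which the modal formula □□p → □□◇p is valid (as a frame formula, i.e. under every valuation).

G1

This is the axiom for a generalized confluence (Geach) condition; its first-order frame correspondent is ∀x ∀z (xR²z → ∃w (xR²w ∧ zRw)).
G1: holds.
G2: fails — yR²u but no t with yR²t and uRt.
G3: fails — 1R²0 but no w with 1R²w and 0Rw.
G4: fails — aR²c but no w with aR²w and cRw.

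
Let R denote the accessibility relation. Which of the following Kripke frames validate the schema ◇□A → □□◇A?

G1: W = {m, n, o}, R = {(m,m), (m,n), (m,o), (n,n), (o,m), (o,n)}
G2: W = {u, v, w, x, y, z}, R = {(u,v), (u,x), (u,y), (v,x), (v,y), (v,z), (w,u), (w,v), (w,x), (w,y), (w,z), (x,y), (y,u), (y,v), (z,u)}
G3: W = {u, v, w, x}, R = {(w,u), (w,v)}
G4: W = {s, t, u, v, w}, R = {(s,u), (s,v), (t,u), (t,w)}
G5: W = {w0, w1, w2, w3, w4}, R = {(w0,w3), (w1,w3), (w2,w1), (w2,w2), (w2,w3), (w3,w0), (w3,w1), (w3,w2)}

The schema corresponds to a generalized confluence (Geach) condition: ∀x ∀y ∀z ((xRy ∧ xR²z) → ∃w (yRw ∧ zRw)).
G1: satisfies the condition.
G2: fails — uRv, uR²y but no t with vRt and yRt.
G3: satisfies the condition.
G4: satisfies the condition.
G5: fails — w0Rw3, w0R²w0 but no w with w3Rw and w0Rw.
Valid on: G1, G3, G4.

G1, G3, G4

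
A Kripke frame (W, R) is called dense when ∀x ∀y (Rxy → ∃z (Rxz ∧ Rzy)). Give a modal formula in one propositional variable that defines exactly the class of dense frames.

The condition is density. The C4 schema □□q → □q defines it.
Suppose □□q→□q is valid. Take Rxy and set V(q)={w : xR²w}. Then □□q at x, so □q at x, so q at y, i.e. ∃z(Rxz∧Rzy).

□□q → □q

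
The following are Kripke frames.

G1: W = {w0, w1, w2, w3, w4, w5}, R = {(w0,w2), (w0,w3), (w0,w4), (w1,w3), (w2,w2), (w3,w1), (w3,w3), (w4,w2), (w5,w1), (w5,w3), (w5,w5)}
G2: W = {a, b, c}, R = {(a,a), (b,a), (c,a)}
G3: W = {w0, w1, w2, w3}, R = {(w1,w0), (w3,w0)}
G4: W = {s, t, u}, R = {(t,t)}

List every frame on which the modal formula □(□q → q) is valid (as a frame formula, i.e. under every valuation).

Frame correspondent (Sahlqvist): ∀x ∀y (Rxy → Ryy) — i.e. shift-reflexivity.
G1: fails — Rw0w4 but not Rw4w4.
G2: ✓.
G3: fails — Rw1w0 but not Rw0w0.
G4: ✓.
Valid on: G2, G4.

G2, G4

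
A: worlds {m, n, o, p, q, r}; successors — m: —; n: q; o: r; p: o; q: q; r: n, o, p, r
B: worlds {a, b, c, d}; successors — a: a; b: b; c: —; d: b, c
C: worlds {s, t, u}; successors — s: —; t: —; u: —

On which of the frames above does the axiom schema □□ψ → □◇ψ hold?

Frame correspondent (Sahlqvist): ∀x ∀z (xRz → ∃w (xR²w ∧ zRw)) — i.e. a generalized confluence (Geach) condition.
A: ✓.
B: fails — dRc but no w with dR²w and cRw.
C: ✓.
Valid on: A, C.

A, C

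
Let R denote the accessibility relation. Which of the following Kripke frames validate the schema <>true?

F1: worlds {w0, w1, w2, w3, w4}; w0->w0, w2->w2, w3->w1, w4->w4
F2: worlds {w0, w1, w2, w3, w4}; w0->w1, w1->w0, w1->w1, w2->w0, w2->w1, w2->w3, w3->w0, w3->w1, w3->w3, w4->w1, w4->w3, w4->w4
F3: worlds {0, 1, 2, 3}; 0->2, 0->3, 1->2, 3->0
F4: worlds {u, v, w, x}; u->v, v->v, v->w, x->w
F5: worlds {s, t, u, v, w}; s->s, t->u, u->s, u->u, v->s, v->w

The schema corresponds to seriality: forall x exists y Rxy.
F1: fails — world w1 has no successor.
F2: ✓.
F3: fails — world 2 has no successor.
F4: fails — world w has no successor.
F5: fails — world w has no successor.

F2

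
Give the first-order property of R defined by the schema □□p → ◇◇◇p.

This is a Sahlqvist (Geach-type) schema ◇^0□^2p → □^0◇^3p.
First-order correspondent: ∀x ∃w (xR²w ∧ xR³w).

∀x ∃w (xR²w ∧ xR³w)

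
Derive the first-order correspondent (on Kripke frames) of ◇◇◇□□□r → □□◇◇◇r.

This is a Sahlqvist (Geach-type) schema ◇^3□^3r → □^2◇^3r.
First-order correspondent: ∀x ∀y ∀z ((xR³y ∧ xR²z) → ∃w (yR³w ∧ zR³w)).

∀x ∀y ∀z ((xR³y ∧ xR²z) → ∃w (yR³w ∧ zR³w))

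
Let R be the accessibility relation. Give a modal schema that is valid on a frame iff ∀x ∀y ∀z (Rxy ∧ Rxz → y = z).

This is partial functionality; the standard corresponding axiom is CD: ◇r → □r.
Suppose ◇r→□r is valid. Take Rxy, Rxz and set V(r)={y}. Then ◇r at x, so □r at x, so r at z, i.e. z=y.

◇r → □r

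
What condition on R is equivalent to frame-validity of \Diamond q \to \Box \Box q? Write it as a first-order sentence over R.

\forall x \forall y \forall z ((xRy \wedge x R^2 z) \to \exists w (y = w \wedge z = w))

This is a Sahlqvist (Geach-type) schema ◇^1□^0q → □^2◇^0q.
First-order correspondent: \forall x \forall y \forall z ((xRy \wedge x R^2 z) \to \exists w (y = w \wedge z = w)).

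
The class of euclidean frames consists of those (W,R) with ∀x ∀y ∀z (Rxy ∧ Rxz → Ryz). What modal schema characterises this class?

◇ψ → □◇ψ

A defining formula is ◇ψ → □◇ψ (the 5 axiom).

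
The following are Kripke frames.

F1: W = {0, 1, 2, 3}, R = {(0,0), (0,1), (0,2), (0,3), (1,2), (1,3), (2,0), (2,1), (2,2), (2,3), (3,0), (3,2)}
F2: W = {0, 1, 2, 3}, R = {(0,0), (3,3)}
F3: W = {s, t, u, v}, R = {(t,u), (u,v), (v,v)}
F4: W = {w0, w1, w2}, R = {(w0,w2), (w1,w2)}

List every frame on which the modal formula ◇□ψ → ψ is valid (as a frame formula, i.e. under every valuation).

This is the axiom for symmetry; its first-order frame correspondent is ∀x ∀y (Rxy → Ryx).
F1: fails — R01 but not R10.
F2: satisfies the condition.
F3: fails — Rtu but not Rut.
F4: fails — Rw1w2 but not Rw2w1.
Valid on: F2.

F2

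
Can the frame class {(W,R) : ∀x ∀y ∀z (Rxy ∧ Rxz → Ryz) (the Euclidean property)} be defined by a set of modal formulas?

This is a Sahlqvist condition; the 5 axiom ◇q → □◇q defines it.
Suppose ◇q→□◇q is valid. Take Rxy, Rxz and set V(q)={y}. Then ◇q at x, so □◇q at x, so ◇q at z, so some w with Rzw has q; w=y, i.e. Rzy. By symmetry of the argument, Ryz.

Yes — defined by ◇q → □◇q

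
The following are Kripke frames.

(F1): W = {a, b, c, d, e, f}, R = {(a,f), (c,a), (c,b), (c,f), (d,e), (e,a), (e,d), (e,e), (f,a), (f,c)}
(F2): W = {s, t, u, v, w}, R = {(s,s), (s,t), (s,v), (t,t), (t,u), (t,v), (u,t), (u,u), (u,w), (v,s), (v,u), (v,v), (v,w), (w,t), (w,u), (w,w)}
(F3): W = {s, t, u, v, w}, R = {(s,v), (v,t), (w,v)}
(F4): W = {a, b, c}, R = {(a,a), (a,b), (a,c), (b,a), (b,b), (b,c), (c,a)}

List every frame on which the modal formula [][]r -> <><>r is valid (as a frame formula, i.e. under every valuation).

(F2), (F4)

This is the axiom for a generalized confluence (Geach) condition; its first-order frame correspondent is forall x exists w (x R^2 w & x R^2 w).
(F1): fails — at b but no w with bR²w and bR²w.
(F2): holds.
(F3): fails — at t but no w* with tR²w* and tR²w*.
(F4): holds.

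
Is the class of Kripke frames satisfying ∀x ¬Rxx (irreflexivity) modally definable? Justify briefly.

If a class were modally definable it would be closed under surjective bounded morphisms (Goldblatt–Thomason).
The 4-cycle (worlds a,b,c,d with a→b→c→d→a) is irreflexive, and the map sending every world to a single reflexive point • is a surjective bounded morphism (forth: every edge maps to (•,•); back: every world has a successor). So any modal formula valid on the 4-cycle is also valid on the reflexive point, which is not irreflexive.
So no modal formula (or set of formulas) defines exactly the irreflexive frames.

No — not modally definable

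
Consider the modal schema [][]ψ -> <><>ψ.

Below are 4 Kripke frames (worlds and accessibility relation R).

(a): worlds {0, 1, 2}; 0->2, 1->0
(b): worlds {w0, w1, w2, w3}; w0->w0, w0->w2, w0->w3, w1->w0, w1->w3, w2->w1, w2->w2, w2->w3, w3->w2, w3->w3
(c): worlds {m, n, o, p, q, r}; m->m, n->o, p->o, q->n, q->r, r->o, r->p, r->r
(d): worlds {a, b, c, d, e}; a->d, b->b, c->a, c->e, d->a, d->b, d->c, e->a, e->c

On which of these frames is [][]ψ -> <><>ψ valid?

The schema corresponds to a generalized confluence (Geach) condition: forall x exists w (x R^2 w & x R^2 w).
(a): fails — at 0 but no w with 0R²w and 0R²w.
(b): ✓.
(c): fails — at n but no w with nR²w and nR²w.
(d): ✓.
Valid on: (b), (d).

(b), (d)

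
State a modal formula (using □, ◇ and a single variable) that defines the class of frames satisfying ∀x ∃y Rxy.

□s → ◇s

A defining formula is □s → ◇s (the D axiom).
Suppose □s→◇s is valid. At any x set V(s)=W. Then □s at x, so ◇s at x, so x has a successor.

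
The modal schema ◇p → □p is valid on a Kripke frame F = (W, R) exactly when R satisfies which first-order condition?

Suppose ◇p→□p is valid. Take Rxy, Rxz and set V(p)={y}. Then ◇p at x, so □p at x, so p at z, i.e. z=y.

partial functionality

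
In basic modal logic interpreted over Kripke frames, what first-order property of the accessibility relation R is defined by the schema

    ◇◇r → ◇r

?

This is frame-equivalent to □r → □□r (substitute ¬r for r and contrapose).
Suppose □r→□□r is valid. Take Rxy, Ryz and set V(r)={w : Rxw}. Then □r at x, so □□r at x, so □r at y, so r at z, i.e. Rxz.
Conversely, any frame satisfying ∀x ∀y ∀z (Rxy ∧ Ryz → Rxz) validates the schema.
So the correspondent is transitivity.

transitivity: ∀x ∀y ∀z (Rxy ∧ Ryz → Rxz)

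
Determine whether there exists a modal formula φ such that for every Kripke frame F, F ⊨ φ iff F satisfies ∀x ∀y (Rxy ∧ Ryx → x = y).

If a class were modally definable it would be closed under surjective bounded morphisms (Goldblatt–Thomason).
The 6-cycle (worlds a,b,c,d,e,f with a→b→c→d→e→f→a) is antisymmetric. Sending even-indexed worlds to • and odd-indexed worlds to ∘ is a surjective bounded morphism onto the two-world frame with •↔∘, which is not antisymmetric.
So no modal formula (or set of formulas) defines exactly the antisymmetric frames.

Not modally definable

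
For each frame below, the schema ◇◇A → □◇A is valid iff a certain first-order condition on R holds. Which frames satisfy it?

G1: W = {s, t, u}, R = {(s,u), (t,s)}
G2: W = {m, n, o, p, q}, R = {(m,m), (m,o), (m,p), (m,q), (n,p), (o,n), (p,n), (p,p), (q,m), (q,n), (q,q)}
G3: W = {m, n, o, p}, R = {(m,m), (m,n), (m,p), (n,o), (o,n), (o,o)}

The schema corresponds to a generalized confluence (Geach) condition: ∀x ∀y ∀z ((xR²y ∧ xRz) → ∃w (y = w ∧ zRw)).
G1: condition met.
G2: fails — mR²m, mRo but no w with m=w and oRw.
G3: fails — mR²m, mRn but no w with m=w and nRw.
Valid on: G1.

G1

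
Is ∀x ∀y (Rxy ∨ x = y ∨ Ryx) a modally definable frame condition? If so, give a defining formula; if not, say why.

Not modally definable

Modal frame validity is preserved under disjoint unions.
Take 2 disjoint single-world reflexive frames: each is trivially connected, but their disjoint union has 2 worlds with no edge between distinct components, so it is not connected.
So the class is not modally definable.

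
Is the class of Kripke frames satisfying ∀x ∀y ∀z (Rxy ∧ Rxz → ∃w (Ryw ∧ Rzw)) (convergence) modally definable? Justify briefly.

Yes, by ◇□p → □◇p

Yes: it is convergence, defined by the .2 schema ◇□p → □◇p.
Suppose ◇□p→□◇p is valid. Take Rxy, Rxz and set V(p)={w : Ryw}. Then □p at y so ◇□p at x, so □◇p at x, so ◇p at z, giving w with Rzw and Ryw.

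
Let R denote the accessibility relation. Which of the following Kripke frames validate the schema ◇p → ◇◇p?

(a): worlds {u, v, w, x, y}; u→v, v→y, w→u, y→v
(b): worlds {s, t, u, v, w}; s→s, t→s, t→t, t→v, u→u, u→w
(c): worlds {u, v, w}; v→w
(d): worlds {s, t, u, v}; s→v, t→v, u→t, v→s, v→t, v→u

This is the axiom for a generalized confluence (Geach) condition; its first-order frame correspondent is ∀x ∀y (xRy → ∃w (y = w ∧ xR²w)).
(a): fails — uRv but no t with v=t and uR²t.
(b): holds.
(c): fails — vRw but no t with w=t and vR²t.
(d): fails — sRv but no w with v=w and sR²w.
Valid on: (b).

(b)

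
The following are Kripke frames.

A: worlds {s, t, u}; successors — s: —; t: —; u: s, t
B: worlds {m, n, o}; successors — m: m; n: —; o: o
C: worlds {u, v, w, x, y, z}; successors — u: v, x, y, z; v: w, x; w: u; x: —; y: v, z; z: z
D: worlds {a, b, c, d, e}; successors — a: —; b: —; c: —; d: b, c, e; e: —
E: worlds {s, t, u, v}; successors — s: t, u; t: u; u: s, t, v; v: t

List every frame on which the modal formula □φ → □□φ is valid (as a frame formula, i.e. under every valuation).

A, B, D

This is the axiom for transitivity; its first-order frame correspondent is ∀x ∀y ∀z (Rxy ∧ Ryz → Rxz).
A: satisfies the condition.
B: satisfies the condition.
C: fails — Ruv and Rvw but not Ruw.
D: satisfies the condition.
E: fails — Rut and Rtu but not Ruu.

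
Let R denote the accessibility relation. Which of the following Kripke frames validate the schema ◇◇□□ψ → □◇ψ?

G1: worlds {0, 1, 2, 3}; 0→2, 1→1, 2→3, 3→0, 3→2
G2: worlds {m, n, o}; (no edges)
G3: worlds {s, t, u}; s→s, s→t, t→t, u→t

This is the axiom for a generalized confluence (Geach) condition; its first-order frame correspondent is ∀x ∀y ∀z ((xR²y ∧ xRz) → ∃w (yR²w ∧ zRw)).
G1: fails — 2R²0, 2R3 but no w with 0R²w and 3Rw.
G2: holds.
G3: holds.

G2, G3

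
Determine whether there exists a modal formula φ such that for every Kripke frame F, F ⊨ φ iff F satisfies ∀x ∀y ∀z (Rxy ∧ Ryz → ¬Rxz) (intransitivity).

No

If a class were modally definable it would be closed under surjective bounded morphisms (Goldblatt–Thomason).
The 7-cycle (worlds s,t,u,v,w,x,y with s→t→u→v→w→x→y→s) is intransitive. Mapping every world to a single reflexive point • is a surjective bounded morphism; the reflexive point is not intransitive (R••∧R•• but R••).
Hence intransitivity is not modally definable.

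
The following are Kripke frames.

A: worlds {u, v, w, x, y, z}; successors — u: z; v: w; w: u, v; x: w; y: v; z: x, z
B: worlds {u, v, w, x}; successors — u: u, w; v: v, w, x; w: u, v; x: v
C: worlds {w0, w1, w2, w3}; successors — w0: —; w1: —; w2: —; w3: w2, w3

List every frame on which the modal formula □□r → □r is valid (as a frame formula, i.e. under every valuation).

B, C

The schema corresponds to density: ∀x ∀y (Rxy → ∃z (Rxz ∧ Rzy)).
A: fails — Rxw but no t with Rxt and Rtw.
B: satisfies the condition.
C: satisfies the condition.
Valid on: B, C.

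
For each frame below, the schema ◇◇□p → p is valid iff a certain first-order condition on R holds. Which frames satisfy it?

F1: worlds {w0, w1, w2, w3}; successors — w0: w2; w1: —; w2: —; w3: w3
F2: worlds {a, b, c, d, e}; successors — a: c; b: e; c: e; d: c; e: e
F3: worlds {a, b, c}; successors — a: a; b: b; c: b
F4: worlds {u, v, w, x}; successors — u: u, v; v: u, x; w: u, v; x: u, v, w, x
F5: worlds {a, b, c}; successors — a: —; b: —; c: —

F1, F5

This is the axiom for a generalized confluence (Geach) condition; its first-order frame correspondent is ∀x ∀y (xR²y → ∃w (yRw ∧ x = w)).
F1: holds.
F2: fails — aR²e but no w with eRw and a=w.
F3: fails — cR²b but no w with bRw and c=w.
F4: fails — vR²v but no t with vRt and v=t.
F5: holds.
Valid on: F1, F5.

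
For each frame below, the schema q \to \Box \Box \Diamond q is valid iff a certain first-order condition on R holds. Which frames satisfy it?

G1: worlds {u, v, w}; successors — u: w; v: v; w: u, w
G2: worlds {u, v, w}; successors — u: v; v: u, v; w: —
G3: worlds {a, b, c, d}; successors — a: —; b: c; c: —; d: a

G3

Frame correspondent (Sahlqvist): \forall x \forall z (x R^2 z \to \exists w (x = w \wedge zRw)) — i.e. a generalized confluence (Geach) condition.
G1: fails — uR²u but no t with u=t and uRt.
G2: fails — uR²u but no t with u=t and uRt.
G3: satisfies the condition.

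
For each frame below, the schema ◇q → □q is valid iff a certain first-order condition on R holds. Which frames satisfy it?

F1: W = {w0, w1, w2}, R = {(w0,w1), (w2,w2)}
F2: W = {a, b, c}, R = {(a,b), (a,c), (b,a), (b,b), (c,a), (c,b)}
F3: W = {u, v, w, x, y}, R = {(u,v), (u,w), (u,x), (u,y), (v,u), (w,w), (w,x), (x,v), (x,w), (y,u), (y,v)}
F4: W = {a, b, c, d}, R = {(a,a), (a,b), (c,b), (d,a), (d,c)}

F1

The schema corresponds to partial functionality: ∀x ∀y ∀z (Rxy ∧ Rxz → y = z).
F1: ✓.
F2: fails — a sees both b and c.
F3: fails — u sees both v and w.
F4: fails — a sees both a and b.
Valid on: F1.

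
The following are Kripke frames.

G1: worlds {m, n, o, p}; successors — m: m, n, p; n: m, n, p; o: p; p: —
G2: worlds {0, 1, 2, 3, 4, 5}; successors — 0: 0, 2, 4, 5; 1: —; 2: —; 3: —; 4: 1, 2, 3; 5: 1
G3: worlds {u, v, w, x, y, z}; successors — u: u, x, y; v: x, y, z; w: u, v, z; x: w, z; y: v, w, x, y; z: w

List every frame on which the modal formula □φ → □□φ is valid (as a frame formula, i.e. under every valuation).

Frame correspondent (Sahlqvist): ∀x ∀y ∀z (Rxy ∧ Ryz → Rxz) — i.e. transitivity.
G1: satisfies the condition.
G2: fails — R04 and R43 but not R03.
G3: fails — Rxw and Rwu but not Rxu.

G1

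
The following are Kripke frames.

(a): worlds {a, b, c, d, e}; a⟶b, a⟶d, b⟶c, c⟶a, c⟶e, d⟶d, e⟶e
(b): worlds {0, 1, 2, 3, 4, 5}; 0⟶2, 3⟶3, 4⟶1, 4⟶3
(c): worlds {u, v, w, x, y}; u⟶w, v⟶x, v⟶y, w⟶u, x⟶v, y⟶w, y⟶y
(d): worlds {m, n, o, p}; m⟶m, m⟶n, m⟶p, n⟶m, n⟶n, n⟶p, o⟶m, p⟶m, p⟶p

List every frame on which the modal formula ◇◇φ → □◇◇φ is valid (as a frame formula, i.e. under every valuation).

(d)

The schema corresponds to a generalized confluence (Geach) condition: ∀x ∀y ∀z ((xR²y ∧ xRz) → ∃w (y = w ∧ zR²w)).
(a): fails — aR²c, aRb but no w with c=w and bR²w.
(b): fails — 4R²3, 4R1 but no w with 3=w and 1R²w.
(c): fails — uR²u, uRw but no t with u=t and wR²t.
(d): satisfies the condition.
Valid on: (d).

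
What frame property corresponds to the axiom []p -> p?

This schema is the T axiom.
Its frame correspondent is reflexivity — forall x Rxx.

reflexivity: forall x Rxx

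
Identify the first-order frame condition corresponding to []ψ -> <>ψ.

seriality: forall x exists y Rxy

Suppose □ψ→◇ψ is valid. At any x set V(ψ)=W. Then □ψ at x, so ◇ψ at x, so x has a successor.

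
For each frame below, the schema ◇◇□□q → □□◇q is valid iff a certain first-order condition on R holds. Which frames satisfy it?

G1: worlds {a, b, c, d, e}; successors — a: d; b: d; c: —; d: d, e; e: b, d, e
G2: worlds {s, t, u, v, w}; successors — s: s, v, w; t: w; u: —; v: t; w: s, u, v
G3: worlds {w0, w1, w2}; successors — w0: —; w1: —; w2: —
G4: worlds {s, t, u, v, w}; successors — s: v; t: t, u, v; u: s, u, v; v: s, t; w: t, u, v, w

G1, G3

The schema corresponds to a generalized confluence (Geach) condition: ∀x ∀y ∀z ((xR²y ∧ xR²z) → ∃w (yR²w ∧ zRw)).
G1: ✓.
G2: fails — sR²s, sR²u but no w* with sR²w* and uRw*.
G3: ✓.
G4: fails — sR²s, sR²s but no w* with sR²w* and sRw*.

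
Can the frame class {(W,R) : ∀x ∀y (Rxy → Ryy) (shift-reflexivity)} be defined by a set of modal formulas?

Definable; □(□r → r) defines it

This is a Sahlqvist condition; the T□ axiom □(□r → r) defines it.
Suppose □(□r→r) is valid. Take Rxy and set V(r)={w : Ryw}. Then at y, □r holds; since □(□r→r) at x, □r→r at y, so r at y, i.e. Ryy.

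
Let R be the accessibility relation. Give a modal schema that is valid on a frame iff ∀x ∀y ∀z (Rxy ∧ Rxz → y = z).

The condition is partial functionality. The CD schema ◇p → □p defines it.
Suppose ◇p→□p is valid. Take Rxy, Rxz and set V(p)={y}. Then ◇p at x, so □p at x, so p at z, i.e. z=y.

◇p → □p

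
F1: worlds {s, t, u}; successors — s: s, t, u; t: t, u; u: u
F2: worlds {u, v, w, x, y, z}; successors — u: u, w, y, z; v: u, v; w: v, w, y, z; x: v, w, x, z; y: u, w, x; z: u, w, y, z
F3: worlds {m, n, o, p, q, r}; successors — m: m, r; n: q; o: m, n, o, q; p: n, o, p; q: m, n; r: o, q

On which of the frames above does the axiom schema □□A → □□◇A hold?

F1, F2

This is the axiom for a generalized confluence (Geach) condition; its first-order frame correspondent is ∀x ∀z (xR²z → ∃w (xR²w ∧ zRw)).
F1: ✓.
F2: ✓.
F3: fails — nR²n but no w with nR²w and nRw.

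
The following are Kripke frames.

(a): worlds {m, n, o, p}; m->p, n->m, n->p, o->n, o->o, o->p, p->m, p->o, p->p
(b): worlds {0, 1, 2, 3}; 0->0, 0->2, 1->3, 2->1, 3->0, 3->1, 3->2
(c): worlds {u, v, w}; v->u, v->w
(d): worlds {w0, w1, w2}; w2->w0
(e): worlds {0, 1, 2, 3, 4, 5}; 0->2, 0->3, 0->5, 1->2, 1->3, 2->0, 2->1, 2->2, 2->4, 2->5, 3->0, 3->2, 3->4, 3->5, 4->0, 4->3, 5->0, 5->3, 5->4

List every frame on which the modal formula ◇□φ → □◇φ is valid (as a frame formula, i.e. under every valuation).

Frame correspondent (Sahlqvist): ∀x ∀y ∀z (Rxy ∧ Rxz → ∃w (Ryw ∧ Rzw)) — i.e. convergence.
(a): holds.
(b): fails — R00 and R02 but 0 and 2 have no common successor.
(c): fails — Rvu and Rvu but u and u have no common successor.
(d): fails — Rw2w0 and Rw2w0 but w0 and w0 have no common successor.
(e): holds.
Valid on: (a), (e).

(a), (e)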